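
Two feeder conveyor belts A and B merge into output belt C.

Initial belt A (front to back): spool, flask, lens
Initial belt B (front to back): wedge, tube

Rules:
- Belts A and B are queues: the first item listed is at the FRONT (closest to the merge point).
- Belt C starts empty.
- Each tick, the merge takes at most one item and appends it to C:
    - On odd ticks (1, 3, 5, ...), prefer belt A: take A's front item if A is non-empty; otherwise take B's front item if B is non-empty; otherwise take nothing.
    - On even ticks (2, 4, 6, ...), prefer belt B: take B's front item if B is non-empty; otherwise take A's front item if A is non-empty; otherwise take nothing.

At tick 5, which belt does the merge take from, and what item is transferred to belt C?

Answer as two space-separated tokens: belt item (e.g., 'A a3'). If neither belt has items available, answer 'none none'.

Answer: A lens

Derivation:
Tick 1: prefer A, take spool from A; A=[flask,lens] B=[wedge,tube] C=[spool]
Tick 2: prefer B, take wedge from B; A=[flask,lens] B=[tube] C=[spool,wedge]
Tick 3: prefer A, take flask from A; A=[lens] B=[tube] C=[spool,wedge,flask]
Tick 4: prefer B, take tube from B; A=[lens] B=[-] C=[spool,wedge,flask,tube]
Tick 5: prefer A, take lens from A; A=[-] B=[-] C=[spool,wedge,flask,tube,lens]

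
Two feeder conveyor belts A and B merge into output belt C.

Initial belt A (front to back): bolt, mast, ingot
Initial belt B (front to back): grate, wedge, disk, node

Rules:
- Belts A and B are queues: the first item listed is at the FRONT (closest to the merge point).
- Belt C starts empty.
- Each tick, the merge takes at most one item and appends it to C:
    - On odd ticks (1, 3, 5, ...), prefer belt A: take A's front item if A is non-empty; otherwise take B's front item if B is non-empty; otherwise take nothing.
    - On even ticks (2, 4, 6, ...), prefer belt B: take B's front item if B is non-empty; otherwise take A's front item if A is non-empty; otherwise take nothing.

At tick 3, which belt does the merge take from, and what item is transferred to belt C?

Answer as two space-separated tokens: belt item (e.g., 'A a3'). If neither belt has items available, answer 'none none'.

Tick 1: prefer A, take bolt from A; A=[mast,ingot] B=[grate,wedge,disk,node] C=[bolt]
Tick 2: prefer B, take grate from B; A=[mast,ingot] B=[wedge,disk,node] C=[bolt,grate]
Tick 3: prefer A, take mast from A; A=[ingot] B=[wedge,disk,node] C=[bolt,grate,mast]

Answer: A mast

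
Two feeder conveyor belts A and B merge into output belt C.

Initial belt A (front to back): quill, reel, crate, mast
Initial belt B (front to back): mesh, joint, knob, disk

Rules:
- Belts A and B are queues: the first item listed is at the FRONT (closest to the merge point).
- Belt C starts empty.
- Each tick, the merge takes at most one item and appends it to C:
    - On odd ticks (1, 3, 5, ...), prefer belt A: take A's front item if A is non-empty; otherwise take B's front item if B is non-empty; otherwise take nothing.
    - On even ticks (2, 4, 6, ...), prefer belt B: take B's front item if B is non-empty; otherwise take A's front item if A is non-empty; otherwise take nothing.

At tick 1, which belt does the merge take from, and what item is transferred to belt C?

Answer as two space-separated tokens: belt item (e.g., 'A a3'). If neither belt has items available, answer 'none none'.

Answer: A quill

Derivation:
Tick 1: prefer A, take quill from A; A=[reel,crate,mast] B=[mesh,joint,knob,disk] C=[quill]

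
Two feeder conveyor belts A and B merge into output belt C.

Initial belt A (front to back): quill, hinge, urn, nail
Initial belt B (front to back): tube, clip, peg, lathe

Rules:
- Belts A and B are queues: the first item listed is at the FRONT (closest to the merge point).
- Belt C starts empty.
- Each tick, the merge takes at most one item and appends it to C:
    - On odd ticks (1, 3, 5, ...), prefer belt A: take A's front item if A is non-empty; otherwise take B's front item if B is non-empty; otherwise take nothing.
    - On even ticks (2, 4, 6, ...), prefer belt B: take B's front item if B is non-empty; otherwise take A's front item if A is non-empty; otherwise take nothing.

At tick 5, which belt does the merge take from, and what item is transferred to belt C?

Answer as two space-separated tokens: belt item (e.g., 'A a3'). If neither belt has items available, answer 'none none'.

Tick 1: prefer A, take quill from A; A=[hinge,urn,nail] B=[tube,clip,peg,lathe] C=[quill]
Tick 2: prefer B, take tube from B; A=[hinge,urn,nail] B=[clip,peg,lathe] C=[quill,tube]
Tick 3: prefer A, take hinge from A; A=[urn,nail] B=[clip,peg,lathe] C=[quill,tube,hinge]
Tick 4: prefer B, take clip from B; A=[urn,nail] B=[peg,lathe] C=[quill,tube,hinge,clip]
Tick 5: prefer A, take urn from A; A=[nail] B=[peg,lathe] C=[quill,tube,hinge,clip,urn]

Answer: A urn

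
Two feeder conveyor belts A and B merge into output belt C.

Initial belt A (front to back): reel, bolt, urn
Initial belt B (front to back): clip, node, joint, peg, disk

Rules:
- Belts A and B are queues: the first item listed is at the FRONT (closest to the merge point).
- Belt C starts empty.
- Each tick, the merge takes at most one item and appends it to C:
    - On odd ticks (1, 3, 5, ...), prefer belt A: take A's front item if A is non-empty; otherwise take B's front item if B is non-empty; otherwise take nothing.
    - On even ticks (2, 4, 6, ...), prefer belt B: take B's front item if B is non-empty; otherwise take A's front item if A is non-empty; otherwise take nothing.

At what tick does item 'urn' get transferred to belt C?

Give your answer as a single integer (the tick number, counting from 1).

Answer: 5

Derivation:
Tick 1: prefer A, take reel from A; A=[bolt,urn] B=[clip,node,joint,peg,disk] C=[reel]
Tick 2: prefer B, take clip from B; A=[bolt,urn] B=[node,joint,peg,disk] C=[reel,clip]
Tick 3: prefer A, take bolt from A; A=[urn] B=[node,joint,peg,disk] C=[reel,clip,bolt]
Tick 4: prefer B, take node from B; A=[urn] B=[joint,peg,disk] C=[reel,clip,bolt,node]
Tick 5: prefer A, take urn from A; A=[-] B=[joint,peg,disk] C=[reel,clip,bolt,node,urn]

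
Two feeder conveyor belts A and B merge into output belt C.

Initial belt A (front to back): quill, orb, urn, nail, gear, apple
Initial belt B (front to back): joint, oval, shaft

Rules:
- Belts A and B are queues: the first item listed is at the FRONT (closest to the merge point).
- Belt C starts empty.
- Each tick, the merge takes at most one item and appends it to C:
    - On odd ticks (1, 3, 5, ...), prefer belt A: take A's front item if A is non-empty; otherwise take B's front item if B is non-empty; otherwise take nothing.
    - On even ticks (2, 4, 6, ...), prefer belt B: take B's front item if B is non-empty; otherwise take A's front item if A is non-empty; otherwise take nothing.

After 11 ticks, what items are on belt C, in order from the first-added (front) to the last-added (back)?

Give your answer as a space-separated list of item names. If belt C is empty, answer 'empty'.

Answer: quill joint orb oval urn shaft nail gear apple

Derivation:
Tick 1: prefer A, take quill from A; A=[orb,urn,nail,gear,apple] B=[joint,oval,shaft] C=[quill]
Tick 2: prefer B, take joint from B; A=[orb,urn,nail,gear,apple] B=[oval,shaft] C=[quill,joint]
Tick 3: prefer A, take orb from A; A=[urn,nail,gear,apple] B=[oval,shaft] C=[quill,joint,orb]
Tick 4: prefer B, take oval from B; A=[urn,nail,gear,apple] B=[shaft] C=[quill,joint,orb,oval]
Tick 5: prefer A, take urn from A; A=[nail,gear,apple] B=[shaft] C=[quill,joint,orb,oval,urn]
Tick 6: prefer B, take shaft from B; A=[nail,gear,apple] B=[-] C=[quill,joint,orb,oval,urn,shaft]
Tick 7: prefer A, take nail from A; A=[gear,apple] B=[-] C=[quill,joint,orb,oval,urn,shaft,nail]
Tick 8: prefer B, take gear from A; A=[apple] B=[-] C=[quill,joint,orb,oval,urn,shaft,nail,gear]
Tick 9: prefer A, take apple from A; A=[-] B=[-] C=[quill,joint,orb,oval,urn,shaft,nail,gear,apple]
Tick 10: prefer B, both empty, nothing taken; A=[-] B=[-] C=[quill,joint,orb,oval,urn,shaft,nail,gear,apple]
Tick 11: prefer A, both empty, nothing taken; A=[-] B=[-] C=[quill,joint,orb,oval,urn,shaft,nail,gear,apple]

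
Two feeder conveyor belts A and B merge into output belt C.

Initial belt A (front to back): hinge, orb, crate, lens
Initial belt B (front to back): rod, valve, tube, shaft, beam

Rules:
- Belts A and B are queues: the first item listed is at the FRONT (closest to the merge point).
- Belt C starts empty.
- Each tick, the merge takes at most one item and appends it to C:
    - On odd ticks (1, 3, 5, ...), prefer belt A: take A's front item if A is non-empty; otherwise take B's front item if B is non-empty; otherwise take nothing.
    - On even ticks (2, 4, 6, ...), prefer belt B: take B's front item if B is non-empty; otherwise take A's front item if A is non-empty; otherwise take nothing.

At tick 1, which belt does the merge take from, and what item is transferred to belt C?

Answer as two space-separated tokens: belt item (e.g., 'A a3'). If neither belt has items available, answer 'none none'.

Answer: A hinge

Derivation:
Tick 1: prefer A, take hinge from A; A=[orb,crate,lens] B=[rod,valve,tube,shaft,beam] C=[hinge]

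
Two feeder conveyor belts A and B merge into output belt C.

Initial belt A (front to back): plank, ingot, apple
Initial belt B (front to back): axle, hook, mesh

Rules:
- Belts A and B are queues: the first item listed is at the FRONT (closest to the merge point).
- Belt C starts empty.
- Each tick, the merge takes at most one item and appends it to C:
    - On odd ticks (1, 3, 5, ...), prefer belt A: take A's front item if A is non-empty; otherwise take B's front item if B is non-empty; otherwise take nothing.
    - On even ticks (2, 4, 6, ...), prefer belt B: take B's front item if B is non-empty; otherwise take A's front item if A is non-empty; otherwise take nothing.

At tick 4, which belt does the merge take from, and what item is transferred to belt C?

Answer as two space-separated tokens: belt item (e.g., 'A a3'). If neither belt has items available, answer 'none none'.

Tick 1: prefer A, take plank from A; A=[ingot,apple] B=[axle,hook,mesh] C=[plank]
Tick 2: prefer B, take axle from B; A=[ingot,apple] B=[hook,mesh] C=[plank,axle]
Tick 3: prefer A, take ingot from A; A=[apple] B=[hook,mesh] C=[plank,axle,ingot]
Tick 4: prefer B, take hook from B; A=[apple] B=[mesh] C=[plank,axle,ingot,hook]

Answer: B hook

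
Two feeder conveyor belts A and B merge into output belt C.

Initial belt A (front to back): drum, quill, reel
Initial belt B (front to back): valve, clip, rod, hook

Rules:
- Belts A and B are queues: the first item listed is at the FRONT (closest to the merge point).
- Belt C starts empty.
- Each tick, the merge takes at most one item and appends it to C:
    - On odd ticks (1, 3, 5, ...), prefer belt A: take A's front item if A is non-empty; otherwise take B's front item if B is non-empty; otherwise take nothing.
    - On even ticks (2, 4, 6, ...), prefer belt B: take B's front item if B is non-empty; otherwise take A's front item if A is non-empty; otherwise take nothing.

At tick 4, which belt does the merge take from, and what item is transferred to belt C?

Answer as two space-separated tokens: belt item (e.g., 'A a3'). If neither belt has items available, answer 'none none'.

Answer: B clip

Derivation:
Tick 1: prefer A, take drum from A; A=[quill,reel] B=[valve,clip,rod,hook] C=[drum]
Tick 2: prefer B, take valve from B; A=[quill,reel] B=[clip,rod,hook] C=[drum,valve]
Tick 3: prefer A, take quill from A; A=[reel] B=[clip,rod,hook] C=[drum,valve,quill]
Tick 4: prefer B, take clip from B; A=[reel] B=[rod,hook] C=[drum,valve,quill,clip]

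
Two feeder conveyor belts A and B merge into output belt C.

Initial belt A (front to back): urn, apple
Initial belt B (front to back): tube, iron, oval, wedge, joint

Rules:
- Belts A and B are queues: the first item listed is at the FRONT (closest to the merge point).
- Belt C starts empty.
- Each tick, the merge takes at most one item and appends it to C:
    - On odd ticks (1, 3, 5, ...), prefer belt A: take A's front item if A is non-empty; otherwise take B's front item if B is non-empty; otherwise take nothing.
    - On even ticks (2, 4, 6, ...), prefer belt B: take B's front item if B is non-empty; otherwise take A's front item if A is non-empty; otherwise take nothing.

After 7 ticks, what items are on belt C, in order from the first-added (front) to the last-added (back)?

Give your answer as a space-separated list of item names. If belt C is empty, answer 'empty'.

Tick 1: prefer A, take urn from A; A=[apple] B=[tube,iron,oval,wedge,joint] C=[urn]
Tick 2: prefer B, take tube from B; A=[apple] B=[iron,oval,wedge,joint] C=[urn,tube]
Tick 3: prefer A, take apple from A; A=[-] B=[iron,oval,wedge,joint] C=[urn,tube,apple]
Tick 4: prefer B, take iron from B; A=[-] B=[oval,wedge,joint] C=[urn,tube,apple,iron]
Tick 5: prefer A, take oval from B; A=[-] B=[wedge,joint] C=[urn,tube,apple,iron,oval]
Tick 6: prefer B, take wedge from B; A=[-] B=[joint] C=[urn,tube,apple,iron,oval,wedge]
Tick 7: prefer A, take joint from B; A=[-] B=[-] C=[urn,tube,apple,iron,oval,wedge,joint]

Answer: urn tube apple iron oval wedge joint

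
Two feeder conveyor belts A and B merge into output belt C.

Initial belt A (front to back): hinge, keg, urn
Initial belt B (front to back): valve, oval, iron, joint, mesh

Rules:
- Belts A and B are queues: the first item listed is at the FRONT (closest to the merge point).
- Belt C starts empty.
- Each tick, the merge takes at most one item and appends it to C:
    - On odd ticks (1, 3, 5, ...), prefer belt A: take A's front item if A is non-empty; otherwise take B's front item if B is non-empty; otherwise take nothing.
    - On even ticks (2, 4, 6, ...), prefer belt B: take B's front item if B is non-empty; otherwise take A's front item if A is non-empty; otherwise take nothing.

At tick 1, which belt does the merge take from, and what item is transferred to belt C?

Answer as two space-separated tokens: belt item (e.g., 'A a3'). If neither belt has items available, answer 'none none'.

Answer: A hinge

Derivation:
Tick 1: prefer A, take hinge from A; A=[keg,urn] B=[valve,oval,iron,joint,mesh] C=[hinge]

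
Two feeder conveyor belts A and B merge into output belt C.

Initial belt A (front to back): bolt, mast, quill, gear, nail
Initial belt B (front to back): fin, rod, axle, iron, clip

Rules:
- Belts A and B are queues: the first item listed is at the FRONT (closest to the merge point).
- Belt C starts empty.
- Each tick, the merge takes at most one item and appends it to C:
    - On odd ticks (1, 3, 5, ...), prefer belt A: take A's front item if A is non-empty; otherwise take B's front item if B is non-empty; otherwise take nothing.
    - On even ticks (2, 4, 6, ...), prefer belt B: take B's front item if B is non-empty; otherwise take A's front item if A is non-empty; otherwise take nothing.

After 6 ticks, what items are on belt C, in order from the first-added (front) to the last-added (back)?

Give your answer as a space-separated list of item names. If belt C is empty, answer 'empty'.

Tick 1: prefer A, take bolt from A; A=[mast,quill,gear,nail] B=[fin,rod,axle,iron,clip] C=[bolt]
Tick 2: prefer B, take fin from B; A=[mast,quill,gear,nail] B=[rod,axle,iron,clip] C=[bolt,fin]
Tick 3: prefer A, take mast from A; A=[quill,gear,nail] B=[rod,axle,iron,clip] C=[bolt,fin,mast]
Tick 4: prefer B, take rod from B; A=[quill,gear,nail] B=[axle,iron,clip] C=[bolt,fin,mast,rod]
Tick 5: prefer A, take quill from A; A=[gear,nail] B=[axle,iron,clip] C=[bolt,fin,mast,rod,quill]
Tick 6: prefer B, take axle from B; A=[gear,nail] B=[iron,clip] C=[bolt,fin,mast,rod,quill,axle]

Answer: bolt fin mast rod quill axle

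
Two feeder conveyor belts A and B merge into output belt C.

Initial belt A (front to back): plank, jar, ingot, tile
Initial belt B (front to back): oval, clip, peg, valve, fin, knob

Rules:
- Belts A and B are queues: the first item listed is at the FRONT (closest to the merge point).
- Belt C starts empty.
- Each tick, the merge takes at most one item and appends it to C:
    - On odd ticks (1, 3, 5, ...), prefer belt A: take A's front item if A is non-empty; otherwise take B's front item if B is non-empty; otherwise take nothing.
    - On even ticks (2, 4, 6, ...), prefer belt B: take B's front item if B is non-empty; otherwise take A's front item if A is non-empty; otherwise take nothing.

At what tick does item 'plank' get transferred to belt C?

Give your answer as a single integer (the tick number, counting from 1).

Tick 1: prefer A, take plank from A; A=[jar,ingot,tile] B=[oval,clip,peg,valve,fin,knob] C=[plank]

Answer: 1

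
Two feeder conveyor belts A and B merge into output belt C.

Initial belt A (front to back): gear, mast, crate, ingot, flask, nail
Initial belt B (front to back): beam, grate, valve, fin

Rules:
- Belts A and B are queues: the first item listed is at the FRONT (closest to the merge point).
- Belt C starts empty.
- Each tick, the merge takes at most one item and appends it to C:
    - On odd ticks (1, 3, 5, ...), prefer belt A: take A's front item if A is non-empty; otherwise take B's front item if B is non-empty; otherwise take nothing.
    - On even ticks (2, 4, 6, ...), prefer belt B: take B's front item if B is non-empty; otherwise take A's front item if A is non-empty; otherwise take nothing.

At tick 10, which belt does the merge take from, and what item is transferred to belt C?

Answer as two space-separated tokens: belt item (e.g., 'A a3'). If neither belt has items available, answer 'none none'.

Answer: A nail

Derivation:
Tick 1: prefer A, take gear from A; A=[mast,crate,ingot,flask,nail] B=[beam,grate,valve,fin] C=[gear]
Tick 2: prefer B, take beam from B; A=[mast,crate,ingot,flask,nail] B=[grate,valve,fin] C=[gear,beam]
Tick 3: prefer A, take mast from A; A=[crate,ingot,flask,nail] B=[grate,valve,fin] C=[gear,beam,mast]
Tick 4: prefer B, take grate from B; A=[crate,ingot,flask,nail] B=[valve,fin] C=[gear,beam,mast,grate]
Tick 5: prefer A, take crate from A; A=[ingot,flask,nail] B=[valve,fin] C=[gear,beam,mast,grate,crate]
Tick 6: prefer B, take valve from B; A=[ingot,flask,nail] B=[fin] C=[gear,beam,mast,grate,crate,valve]
Tick 7: prefer A, take ingot from A; A=[flask,nail] B=[fin] C=[gear,beam,mast,grate,crate,valve,ingot]
Tick 8: prefer B, take fin from B; A=[flask,nail] B=[-] C=[gear,beam,mast,grate,crate,valve,ingot,fin]
Tick 9: prefer A, take flask from A; A=[nail] B=[-] C=[gear,beam,mast,grate,crate,valve,ingot,fin,flask]
Tick 10: prefer B, take nail from A; A=[-] B=[-] C=[gear,beam,mast,grate,crate,valve,ingot,fin,flask,nail]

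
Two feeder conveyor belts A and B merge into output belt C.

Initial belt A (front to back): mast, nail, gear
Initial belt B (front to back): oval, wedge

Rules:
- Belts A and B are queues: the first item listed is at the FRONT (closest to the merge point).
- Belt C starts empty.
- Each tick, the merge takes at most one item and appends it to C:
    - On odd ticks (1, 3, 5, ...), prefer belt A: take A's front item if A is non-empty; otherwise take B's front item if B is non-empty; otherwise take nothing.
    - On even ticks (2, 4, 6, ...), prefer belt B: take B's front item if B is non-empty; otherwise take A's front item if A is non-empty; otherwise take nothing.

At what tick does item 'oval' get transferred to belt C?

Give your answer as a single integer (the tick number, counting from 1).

Tick 1: prefer A, take mast from A; A=[nail,gear] B=[oval,wedge] C=[mast]
Tick 2: prefer B, take oval from B; A=[nail,gear] B=[wedge] C=[mast,oval]

Answer: 2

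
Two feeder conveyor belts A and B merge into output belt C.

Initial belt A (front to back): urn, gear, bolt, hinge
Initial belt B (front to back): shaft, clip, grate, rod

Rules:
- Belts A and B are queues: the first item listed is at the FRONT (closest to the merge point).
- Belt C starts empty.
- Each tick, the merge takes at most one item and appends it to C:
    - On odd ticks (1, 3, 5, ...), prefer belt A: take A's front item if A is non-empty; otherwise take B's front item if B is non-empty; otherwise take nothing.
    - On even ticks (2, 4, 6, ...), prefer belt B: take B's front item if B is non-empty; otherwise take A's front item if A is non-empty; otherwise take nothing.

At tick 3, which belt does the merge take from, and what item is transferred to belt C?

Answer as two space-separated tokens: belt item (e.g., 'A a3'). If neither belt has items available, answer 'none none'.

Tick 1: prefer A, take urn from A; A=[gear,bolt,hinge] B=[shaft,clip,grate,rod] C=[urn]
Tick 2: prefer B, take shaft from B; A=[gear,bolt,hinge] B=[clip,grate,rod] C=[urn,shaft]
Tick 3: prefer A, take gear from A; A=[bolt,hinge] B=[clip,grate,rod] C=[urn,shaft,gear]

Answer: A gear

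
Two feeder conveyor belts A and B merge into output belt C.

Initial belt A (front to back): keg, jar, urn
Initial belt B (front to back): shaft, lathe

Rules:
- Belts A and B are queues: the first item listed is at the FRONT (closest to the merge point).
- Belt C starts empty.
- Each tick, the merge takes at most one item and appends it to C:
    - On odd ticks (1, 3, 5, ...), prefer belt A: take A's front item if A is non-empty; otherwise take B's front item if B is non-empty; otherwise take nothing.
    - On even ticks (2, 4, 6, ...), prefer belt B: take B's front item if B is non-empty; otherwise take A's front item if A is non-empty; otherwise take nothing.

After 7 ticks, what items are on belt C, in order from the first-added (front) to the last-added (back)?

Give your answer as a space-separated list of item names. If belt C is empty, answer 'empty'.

Answer: keg shaft jar lathe urn

Derivation:
Tick 1: prefer A, take keg from A; A=[jar,urn] B=[shaft,lathe] C=[keg]
Tick 2: prefer B, take shaft from B; A=[jar,urn] B=[lathe] C=[keg,shaft]
Tick 3: prefer A, take jar from A; A=[urn] B=[lathe] C=[keg,shaft,jar]
Tick 4: prefer B, take lathe from B; A=[urn] B=[-] C=[keg,shaft,jar,lathe]
Tick 5: prefer A, take urn from A; A=[-] B=[-] C=[keg,shaft,jar,lathe,urn]
Tick 6: prefer B, both empty, nothing taken; A=[-] B=[-] C=[keg,shaft,jar,lathe,urn]
Tick 7: prefer A, both empty, nothing taken; A=[-] B=[-] C=[keg,shaft,jar,lathe,urn]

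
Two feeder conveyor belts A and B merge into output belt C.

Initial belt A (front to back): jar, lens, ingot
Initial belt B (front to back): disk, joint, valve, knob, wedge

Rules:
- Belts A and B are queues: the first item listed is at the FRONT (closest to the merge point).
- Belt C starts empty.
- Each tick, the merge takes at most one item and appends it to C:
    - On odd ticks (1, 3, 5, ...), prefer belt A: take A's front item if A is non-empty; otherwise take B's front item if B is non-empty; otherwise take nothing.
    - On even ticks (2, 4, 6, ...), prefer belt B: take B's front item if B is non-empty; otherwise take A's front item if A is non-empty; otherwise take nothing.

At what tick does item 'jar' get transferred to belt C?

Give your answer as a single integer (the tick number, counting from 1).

Tick 1: prefer A, take jar from A; A=[lens,ingot] B=[disk,joint,valve,knob,wedge] C=[jar]

Answer: 1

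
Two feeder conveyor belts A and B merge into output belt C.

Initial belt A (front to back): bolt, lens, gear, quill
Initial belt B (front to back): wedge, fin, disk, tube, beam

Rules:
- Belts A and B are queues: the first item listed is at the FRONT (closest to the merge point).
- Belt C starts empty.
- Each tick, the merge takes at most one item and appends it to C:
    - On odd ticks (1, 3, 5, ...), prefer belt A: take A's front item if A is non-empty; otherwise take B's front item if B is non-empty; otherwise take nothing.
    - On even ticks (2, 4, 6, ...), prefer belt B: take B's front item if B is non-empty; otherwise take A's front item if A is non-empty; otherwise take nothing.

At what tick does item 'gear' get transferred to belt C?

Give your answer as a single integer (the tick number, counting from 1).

Tick 1: prefer A, take bolt from A; A=[lens,gear,quill] B=[wedge,fin,disk,tube,beam] C=[bolt]
Tick 2: prefer B, take wedge from B; A=[lens,gear,quill] B=[fin,disk,tube,beam] C=[bolt,wedge]
Tick 3: prefer A, take lens from A; A=[gear,quill] B=[fin,disk,tube,beam] C=[bolt,wedge,lens]
Tick 4: prefer B, take fin from B; A=[gear,quill] B=[disk,tube,beam] C=[bolt,wedge,lens,fin]
Tick 5: prefer A, take gear from A; A=[quill] B=[disk,tube,beam] C=[bolt,wedge,lens,fin,gear]

Answer: 5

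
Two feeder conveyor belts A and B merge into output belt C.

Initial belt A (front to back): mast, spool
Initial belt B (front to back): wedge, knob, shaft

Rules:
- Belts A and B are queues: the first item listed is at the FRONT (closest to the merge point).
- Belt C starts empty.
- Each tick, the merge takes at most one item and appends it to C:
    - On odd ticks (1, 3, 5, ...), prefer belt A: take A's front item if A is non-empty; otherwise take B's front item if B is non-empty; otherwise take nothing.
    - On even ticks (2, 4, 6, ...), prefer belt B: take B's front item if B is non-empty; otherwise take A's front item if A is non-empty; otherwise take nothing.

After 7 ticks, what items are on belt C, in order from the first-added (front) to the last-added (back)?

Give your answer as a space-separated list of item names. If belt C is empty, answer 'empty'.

Answer: mast wedge spool knob shaft

Derivation:
Tick 1: prefer A, take mast from A; A=[spool] B=[wedge,knob,shaft] C=[mast]
Tick 2: prefer B, take wedge from B; A=[spool] B=[knob,shaft] C=[mast,wedge]
Tick 3: prefer A, take spool from A; A=[-] B=[knob,shaft] C=[mast,wedge,spool]
Tick 4: prefer B, take knob from B; A=[-] B=[shaft] C=[mast,wedge,spool,knob]
Tick 5: prefer A, take shaft from B; A=[-] B=[-] C=[mast,wedge,spool,knob,shaft]
Tick 6: prefer B, both empty, nothing taken; A=[-] B=[-] C=[mast,wedge,spool,knob,shaft]
Tick 7: prefer A, both empty, nothing taken; A=[-] B=[-] C=[mast,wedge,spool,knob,shaft]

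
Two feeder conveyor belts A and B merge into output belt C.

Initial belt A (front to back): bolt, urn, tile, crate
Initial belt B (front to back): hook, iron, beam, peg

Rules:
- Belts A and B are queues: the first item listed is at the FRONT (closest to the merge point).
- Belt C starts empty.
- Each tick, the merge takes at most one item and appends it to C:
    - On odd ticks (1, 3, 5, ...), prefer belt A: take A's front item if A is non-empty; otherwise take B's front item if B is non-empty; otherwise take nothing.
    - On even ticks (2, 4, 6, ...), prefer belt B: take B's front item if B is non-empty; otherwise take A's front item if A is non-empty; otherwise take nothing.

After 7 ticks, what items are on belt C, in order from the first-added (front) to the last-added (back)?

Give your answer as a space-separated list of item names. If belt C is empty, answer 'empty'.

Answer: bolt hook urn iron tile beam crate

Derivation:
Tick 1: prefer A, take bolt from A; A=[urn,tile,crate] B=[hook,iron,beam,peg] C=[bolt]
Tick 2: prefer B, take hook from B; A=[urn,tile,crate] B=[iron,beam,peg] C=[bolt,hook]
Tick 3: prefer A, take urn from A; A=[tile,crate] B=[iron,beam,peg] C=[bolt,hook,urn]
Tick 4: prefer B, take iron from B; A=[tile,crate] B=[beam,peg] C=[bolt,hook,urn,iron]
Tick 5: prefer A, take tile from A; A=[crate] B=[beam,peg] C=[bolt,hook,urn,iron,tile]
Tick 6: prefer B, take beam from B; A=[crate] B=[peg] C=[bolt,hook,urn,iron,tile,beam]
Tick 7: prefer A, take crate from A; A=[-] B=[peg] C=[bolt,hook,urn,iron,tile,beam,crate]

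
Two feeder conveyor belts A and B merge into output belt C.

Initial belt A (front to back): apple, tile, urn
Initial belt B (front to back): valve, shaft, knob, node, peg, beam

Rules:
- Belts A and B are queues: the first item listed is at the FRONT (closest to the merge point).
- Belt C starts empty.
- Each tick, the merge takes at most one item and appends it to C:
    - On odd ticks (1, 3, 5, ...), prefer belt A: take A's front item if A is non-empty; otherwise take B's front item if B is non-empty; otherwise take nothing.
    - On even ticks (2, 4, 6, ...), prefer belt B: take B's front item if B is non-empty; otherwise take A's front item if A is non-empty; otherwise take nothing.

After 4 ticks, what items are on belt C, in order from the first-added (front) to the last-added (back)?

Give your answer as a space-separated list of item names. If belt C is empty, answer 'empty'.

Answer: apple valve tile shaft

Derivation:
Tick 1: prefer A, take apple from A; A=[tile,urn] B=[valve,shaft,knob,node,peg,beam] C=[apple]
Tick 2: prefer B, take valve from B; A=[tile,urn] B=[shaft,knob,node,peg,beam] C=[apple,valve]
Tick 3: prefer A, take tile from A; A=[urn] B=[shaft,knob,node,peg,beam] C=[apple,valve,tile]
Tick 4: prefer B, take shaft from B; A=[urn] B=[knob,node,peg,beam] C=[apple,valve,tile,shaft]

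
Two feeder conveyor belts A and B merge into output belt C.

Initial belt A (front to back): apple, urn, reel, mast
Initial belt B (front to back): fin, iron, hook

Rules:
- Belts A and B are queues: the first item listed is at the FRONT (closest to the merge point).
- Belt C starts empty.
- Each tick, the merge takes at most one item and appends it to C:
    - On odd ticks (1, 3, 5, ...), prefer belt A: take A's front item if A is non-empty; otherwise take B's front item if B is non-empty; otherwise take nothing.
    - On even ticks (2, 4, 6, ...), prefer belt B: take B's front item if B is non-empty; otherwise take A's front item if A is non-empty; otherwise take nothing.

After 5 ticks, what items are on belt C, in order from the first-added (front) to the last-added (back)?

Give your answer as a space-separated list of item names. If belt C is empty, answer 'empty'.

Tick 1: prefer A, take apple from A; A=[urn,reel,mast] B=[fin,iron,hook] C=[apple]
Tick 2: prefer B, take fin from B; A=[urn,reel,mast] B=[iron,hook] C=[apple,fin]
Tick 3: prefer A, take urn from A; A=[reel,mast] B=[iron,hook] C=[apple,fin,urn]
Tick 4: prefer B, take iron from B; A=[reel,mast] B=[hook] C=[apple,fin,urn,iron]
Tick 5: prefer A, take reel from A; A=[mast] B=[hook] C=[apple,fin,urn,iron,reel]

Answer: apple fin urn iron reel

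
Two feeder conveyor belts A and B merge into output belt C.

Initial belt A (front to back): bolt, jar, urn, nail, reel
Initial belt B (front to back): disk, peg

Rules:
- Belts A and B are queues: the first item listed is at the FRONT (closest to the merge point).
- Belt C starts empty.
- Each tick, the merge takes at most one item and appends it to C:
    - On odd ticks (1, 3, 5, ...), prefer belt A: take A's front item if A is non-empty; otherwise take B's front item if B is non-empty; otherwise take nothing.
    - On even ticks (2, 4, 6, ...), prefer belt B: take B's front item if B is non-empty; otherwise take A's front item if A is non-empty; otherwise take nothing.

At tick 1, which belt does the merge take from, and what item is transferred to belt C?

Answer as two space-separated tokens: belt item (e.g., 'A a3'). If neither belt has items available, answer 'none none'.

Tick 1: prefer A, take bolt from A; A=[jar,urn,nail,reel] B=[disk,peg] C=[bolt]

Answer: A bolt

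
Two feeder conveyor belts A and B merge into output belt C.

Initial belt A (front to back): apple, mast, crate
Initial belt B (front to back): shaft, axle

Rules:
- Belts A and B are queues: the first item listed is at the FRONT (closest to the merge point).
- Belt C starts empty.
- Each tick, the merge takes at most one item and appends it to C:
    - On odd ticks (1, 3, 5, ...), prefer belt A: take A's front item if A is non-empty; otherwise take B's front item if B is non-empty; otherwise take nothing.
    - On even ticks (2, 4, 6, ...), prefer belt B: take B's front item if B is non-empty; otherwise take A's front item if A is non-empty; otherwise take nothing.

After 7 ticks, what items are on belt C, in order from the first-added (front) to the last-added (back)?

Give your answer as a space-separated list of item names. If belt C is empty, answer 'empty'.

Tick 1: prefer A, take apple from A; A=[mast,crate] B=[shaft,axle] C=[apple]
Tick 2: prefer B, take shaft from B; A=[mast,crate] B=[axle] C=[apple,shaft]
Tick 3: prefer A, take mast from A; A=[crate] B=[axle] C=[apple,shaft,mast]
Tick 4: prefer B, take axle from B; A=[crate] B=[-] C=[apple,shaft,mast,axle]
Tick 5: prefer A, take crate from A; A=[-] B=[-] C=[apple,shaft,mast,axle,crate]
Tick 6: prefer B, both empty, nothing taken; A=[-] B=[-] C=[apple,shaft,mast,axle,crate]
Tick 7: prefer A, both empty, nothing taken; A=[-] B=[-] C=[apple,shaft,mast,axle,crate]

Answer: apple shaft mast axle crate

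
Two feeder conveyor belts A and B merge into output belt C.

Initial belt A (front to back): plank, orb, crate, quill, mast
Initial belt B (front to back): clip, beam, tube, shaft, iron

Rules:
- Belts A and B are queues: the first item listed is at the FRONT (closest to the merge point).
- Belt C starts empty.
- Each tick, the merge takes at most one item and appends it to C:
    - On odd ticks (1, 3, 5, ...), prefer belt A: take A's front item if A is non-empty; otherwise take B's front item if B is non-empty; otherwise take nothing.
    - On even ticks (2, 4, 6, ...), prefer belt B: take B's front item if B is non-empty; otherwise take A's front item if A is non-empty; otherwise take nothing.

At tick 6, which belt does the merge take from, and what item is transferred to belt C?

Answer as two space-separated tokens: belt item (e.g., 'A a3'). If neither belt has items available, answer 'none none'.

Tick 1: prefer A, take plank from A; A=[orb,crate,quill,mast] B=[clip,beam,tube,shaft,iron] C=[plank]
Tick 2: prefer B, take clip from B; A=[orb,crate,quill,mast] B=[beam,tube,shaft,iron] C=[plank,clip]
Tick 3: prefer A, take orb from A; A=[crate,quill,mast] B=[beam,tube,shaft,iron] C=[plank,clip,orb]
Tick 4: prefer B, take beam from B; A=[crate,quill,mast] B=[tube,shaft,iron] C=[plank,clip,orb,beam]
Tick 5: prefer A, take crate from A; A=[quill,mast] B=[tube,shaft,iron] C=[plank,clip,orb,beam,crate]
Tick 6: prefer B, take tube from B; A=[quill,mast] B=[shaft,iron] C=[plank,clip,orb,beam,crate,tube]

Answer: B tube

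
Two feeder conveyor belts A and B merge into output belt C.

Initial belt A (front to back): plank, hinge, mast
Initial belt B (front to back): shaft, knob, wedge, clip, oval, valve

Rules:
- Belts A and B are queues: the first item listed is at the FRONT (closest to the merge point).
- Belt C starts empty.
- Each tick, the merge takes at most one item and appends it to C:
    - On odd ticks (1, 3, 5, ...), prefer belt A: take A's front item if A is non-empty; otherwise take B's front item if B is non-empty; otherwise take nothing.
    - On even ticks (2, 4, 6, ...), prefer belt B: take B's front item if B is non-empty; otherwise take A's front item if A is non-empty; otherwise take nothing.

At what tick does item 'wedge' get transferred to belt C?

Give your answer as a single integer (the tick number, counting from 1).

Answer: 6

Derivation:
Tick 1: prefer A, take plank from A; A=[hinge,mast] B=[shaft,knob,wedge,clip,oval,valve] C=[plank]
Tick 2: prefer B, take shaft from B; A=[hinge,mast] B=[knob,wedge,clip,oval,valve] C=[plank,shaft]
Tick 3: prefer A, take hinge from A; A=[mast] B=[knob,wedge,clip,oval,valve] C=[plank,shaft,hinge]
Tick 4: prefer B, take knob from B; A=[mast] B=[wedge,clip,oval,valve] C=[plank,shaft,hinge,knob]
Tick 5: prefer A, take mast from A; A=[-] B=[wedge,clip,oval,valve] C=[plank,shaft,hinge,knob,mast]
Tick 6: prefer B, take wedge from B; A=[-] B=[clip,oval,valve] C=[plank,shaft,hinge,knob,mast,wedge]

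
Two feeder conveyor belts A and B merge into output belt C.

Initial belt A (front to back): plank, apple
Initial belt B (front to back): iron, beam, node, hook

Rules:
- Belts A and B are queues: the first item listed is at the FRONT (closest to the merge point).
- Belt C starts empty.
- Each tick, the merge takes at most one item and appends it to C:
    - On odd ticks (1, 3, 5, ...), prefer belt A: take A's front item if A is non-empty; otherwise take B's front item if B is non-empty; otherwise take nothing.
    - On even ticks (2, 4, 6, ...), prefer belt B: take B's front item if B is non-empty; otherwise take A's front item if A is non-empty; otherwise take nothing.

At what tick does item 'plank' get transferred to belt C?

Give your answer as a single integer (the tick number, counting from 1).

Tick 1: prefer A, take plank from A; A=[apple] B=[iron,beam,node,hook] C=[plank]

Answer: 1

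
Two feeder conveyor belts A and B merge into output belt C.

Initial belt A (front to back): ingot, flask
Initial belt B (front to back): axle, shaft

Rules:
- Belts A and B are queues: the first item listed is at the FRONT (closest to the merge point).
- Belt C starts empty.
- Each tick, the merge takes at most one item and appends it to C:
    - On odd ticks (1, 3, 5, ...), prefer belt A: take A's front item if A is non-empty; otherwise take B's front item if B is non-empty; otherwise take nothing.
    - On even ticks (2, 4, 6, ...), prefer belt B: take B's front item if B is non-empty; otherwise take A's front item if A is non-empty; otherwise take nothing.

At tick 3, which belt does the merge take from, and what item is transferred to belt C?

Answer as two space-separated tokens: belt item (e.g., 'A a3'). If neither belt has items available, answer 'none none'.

Answer: A flask

Derivation:
Tick 1: prefer A, take ingot from A; A=[flask] B=[axle,shaft] C=[ingot]
Tick 2: prefer B, take axle from B; A=[flask] B=[shaft] C=[ingot,axle]
Tick 3: prefer A, take flask from A; A=[-] B=[shaft] C=[ingot,axle,flask]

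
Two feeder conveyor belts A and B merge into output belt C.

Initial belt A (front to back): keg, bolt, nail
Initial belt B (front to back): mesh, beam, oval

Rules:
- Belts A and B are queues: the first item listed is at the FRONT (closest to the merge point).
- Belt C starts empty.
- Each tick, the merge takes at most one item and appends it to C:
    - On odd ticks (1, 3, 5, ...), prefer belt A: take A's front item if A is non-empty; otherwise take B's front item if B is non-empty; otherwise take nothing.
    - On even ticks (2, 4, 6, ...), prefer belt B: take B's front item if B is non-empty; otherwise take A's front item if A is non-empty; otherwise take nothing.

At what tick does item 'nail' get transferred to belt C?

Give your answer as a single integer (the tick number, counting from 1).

Tick 1: prefer A, take keg from A; A=[bolt,nail] B=[mesh,beam,oval] C=[keg]
Tick 2: prefer B, take mesh from B; A=[bolt,nail] B=[beam,oval] C=[keg,mesh]
Tick 3: prefer A, take bolt from A; A=[nail] B=[beam,oval] C=[keg,mesh,bolt]
Tick 4: prefer B, take beam from B; A=[nail] B=[oval] C=[keg,mesh,bolt,beam]
Tick 5: prefer A, take nail from A; A=[-] B=[oval] C=[keg,mesh,bolt,beam,nail]

Answer: 5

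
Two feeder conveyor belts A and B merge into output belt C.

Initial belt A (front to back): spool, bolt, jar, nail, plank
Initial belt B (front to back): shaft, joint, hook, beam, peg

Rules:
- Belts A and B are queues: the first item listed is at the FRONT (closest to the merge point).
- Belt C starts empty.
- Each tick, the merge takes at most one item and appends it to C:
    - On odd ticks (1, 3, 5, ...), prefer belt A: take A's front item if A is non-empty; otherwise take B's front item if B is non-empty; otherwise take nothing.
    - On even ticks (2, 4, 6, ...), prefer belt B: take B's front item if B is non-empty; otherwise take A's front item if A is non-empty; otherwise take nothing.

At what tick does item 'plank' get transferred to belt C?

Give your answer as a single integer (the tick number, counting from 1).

Answer: 9

Derivation:
Tick 1: prefer A, take spool from A; A=[bolt,jar,nail,plank] B=[shaft,joint,hook,beam,peg] C=[spool]
Tick 2: prefer B, take shaft from B; A=[bolt,jar,nail,plank] B=[joint,hook,beam,peg] C=[spool,shaft]
Tick 3: prefer A, take bolt from A; A=[jar,nail,plank] B=[joint,hook,beam,peg] C=[spool,shaft,bolt]
Tick 4: prefer B, take joint from B; A=[jar,nail,plank] B=[hook,beam,peg] C=[spool,shaft,bolt,joint]
Tick 5: prefer A, take jar from A; A=[nail,plank] B=[hook,beam,peg] C=[spool,shaft,bolt,joint,jar]
Tick 6: prefer B, take hook from B; A=[nail,plank] B=[beam,peg] C=[spool,shaft,bolt,joint,jar,hook]
Tick 7: prefer A, take nail from A; A=[plank] B=[beam,peg] C=[spool,shaft,bolt,joint,jar,hook,nail]
Tick 8: prefer B, take beam from B; A=[plank] B=[peg] C=[spool,shaft,bolt,joint,jar,hook,nail,beam]
Tick 9: prefer A, take plank from A; A=[-] B=[peg] C=[spool,shaft,bolt,joint,jar,hook,nail,beam,plank]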